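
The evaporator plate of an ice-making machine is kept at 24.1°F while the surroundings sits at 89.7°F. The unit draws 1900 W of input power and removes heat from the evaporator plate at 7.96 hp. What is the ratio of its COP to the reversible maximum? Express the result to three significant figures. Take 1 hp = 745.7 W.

0.424

Converting, Q̇_C = 7.960 hp = 5936 W, so COP_actual = Q̇_C/Ẇ = 5936/1900 = 3.124.
In absolute terms T_C = 268.76 K and T_H = 305.21 K, so ΔT = 36.44 K.
COP_Carnot = T_C/ΔT = 268.76/36.44 = 7.375.
η_II = COP_actual/COP_Carnot = 3.124/7.375 = 0.4236.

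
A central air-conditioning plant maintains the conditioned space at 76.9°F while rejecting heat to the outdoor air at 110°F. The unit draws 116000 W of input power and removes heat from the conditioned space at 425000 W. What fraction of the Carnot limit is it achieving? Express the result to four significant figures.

0.2260

COP_actual = Q̇_C/Ẇ = 425000/116000 = 3.664.
In absolute terms T_C = 298.09 K and T_H = 316.48 K, so ΔT = 18.39 K.
COP_Carnot = T_C/ΔT = 298.09/18.39 = 16.21.
η_II = COP_actual/COP_Carnot = 3.664/16.21 = 0.2260.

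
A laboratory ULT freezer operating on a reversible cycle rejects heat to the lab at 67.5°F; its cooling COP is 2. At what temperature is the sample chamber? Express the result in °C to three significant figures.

For a Carnot refrigerator COP_R = T_C/(T_H − T_C), so T_C = COP·T_H/(1 + COP).
With T_H = 292.87 K, T_C = 2 × 292.87/3.000 = 195.25 K.
Converting, 195.25 K = -77.90°C.

-77.9 °C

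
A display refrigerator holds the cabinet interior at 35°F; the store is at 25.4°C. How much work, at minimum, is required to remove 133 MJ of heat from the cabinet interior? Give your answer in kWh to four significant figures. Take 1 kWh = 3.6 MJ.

3.191 kWh

In absolute terms T_C = 274.82 K and T_H = 298.55 K, so ΔT = 23.73 K.
The reversible limit is COP_R = T_C/ΔT = 11.58, so W_min = Q_C/COP = Q_C·ΔT/T_C.
W_min = 133.0 × 23.73/274.82 = 11.49 MJ = 3.191 kWh.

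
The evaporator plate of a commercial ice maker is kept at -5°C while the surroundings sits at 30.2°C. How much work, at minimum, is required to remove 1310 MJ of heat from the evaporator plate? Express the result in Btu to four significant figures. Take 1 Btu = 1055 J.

163000 Btu

In absolute terms T_C = 268.15 K and T_H = 303.35 K, so ΔT = 35.20 K.
The reversible limit is COP_R = T_C/ΔT = 7.618, so W_min = Q_C/COP = Q_C·ΔT/T_C.
W_min = 1310 × 35.20/268.15 = 172.0 MJ = 163000 Btu.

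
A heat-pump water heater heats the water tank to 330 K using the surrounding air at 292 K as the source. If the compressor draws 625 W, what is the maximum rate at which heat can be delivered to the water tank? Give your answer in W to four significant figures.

The reservoir spacing is ΔT = 330 − 292 = 38.00 K.
COP_Carnot = T_H/ΔT = 330.00/38.00 = 8.684.
Q̇_max = COP_Carnot × Ẇ = 8.684 × 625.0 W = 5428 W.

5428 W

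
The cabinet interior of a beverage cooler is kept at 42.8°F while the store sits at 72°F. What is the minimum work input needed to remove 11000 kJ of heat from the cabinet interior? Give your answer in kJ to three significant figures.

In absolute terms T_C = 279.15 K and T_H = 295.37 K, so ΔT = 16.22 K.
The reversible limit is COP_R = T_C/ΔT = 17.21, so W_min = Q_C/COP = Q_C·ΔT/T_C.
W_min = 11000 × 16.22/279.15 = 639.2 kJ.

639 kJ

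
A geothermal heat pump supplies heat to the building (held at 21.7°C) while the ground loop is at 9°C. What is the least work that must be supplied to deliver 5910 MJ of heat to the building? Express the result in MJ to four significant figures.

254.6 MJ

In absolute terms T_C = 282.15 K and T_H = 294.85 K, so ΔT = 12.70 K.
The reversible limit is COP_HP = T_H/ΔT = 23.22, so W_min = Q_H/COP = Q_H·ΔT/T_H.
W_min = 5910 × 12.70/294.85 = 254.6 MJ.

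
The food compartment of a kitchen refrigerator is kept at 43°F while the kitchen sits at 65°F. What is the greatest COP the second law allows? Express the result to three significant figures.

In absolute terms T_C = 279.26 K and T_H = 291.48 K, so ΔT = 12.22 K.
For a reversible cycle, COP_Carnot = T_C/ΔT = 279.26/12.22 = 22.85.

22.8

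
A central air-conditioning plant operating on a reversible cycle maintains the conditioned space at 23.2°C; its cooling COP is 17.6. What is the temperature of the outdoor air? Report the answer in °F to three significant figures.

104 °F

COP_R = T_C/(T_H − T_C) gives T_H − T_C = T_C/COP.
With T_C = 296.35 K, T_H = 296.35 × (1 + 1/17.6) = 313.19 K.
Converting, 313.19 K = 104.07°F.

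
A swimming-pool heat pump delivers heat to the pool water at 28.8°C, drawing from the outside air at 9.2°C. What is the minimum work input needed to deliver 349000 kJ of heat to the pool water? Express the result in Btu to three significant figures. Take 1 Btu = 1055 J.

21500 Btu

In absolute terms T_C = 282.35 K and T_H = 301.95 K, so ΔT = 19.60 K.
The reversible limit is COP_HP = T_H/ΔT = 15.41, so W_min = Q_H/COP = Q_H·ΔT/T_H.
W_min = 349000 × 19.60/301.95 = 22650 kJ = 21470 Btu.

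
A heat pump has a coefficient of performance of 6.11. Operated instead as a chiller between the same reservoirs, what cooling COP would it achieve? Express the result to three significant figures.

Since Q_H = Q_C + W for any cycle, COP_R = Q_C/W = Q_H/W − 1.
COP_R = 6.11 − 1 = 5.11.

5.11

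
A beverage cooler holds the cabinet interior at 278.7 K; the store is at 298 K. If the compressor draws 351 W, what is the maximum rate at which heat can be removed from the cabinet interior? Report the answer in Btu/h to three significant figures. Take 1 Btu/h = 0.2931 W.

The reservoir spacing is ΔT = 298 − 278.7 = 19.30 K.
COP_Carnot = T_C/ΔT = 278.70/19.30 = 14.44.
Q̇_max = COP_Carnot × Ẇ = 14.44 × 351.0 W = 5069 W = 17290 Btu/h.

17300 Btu/h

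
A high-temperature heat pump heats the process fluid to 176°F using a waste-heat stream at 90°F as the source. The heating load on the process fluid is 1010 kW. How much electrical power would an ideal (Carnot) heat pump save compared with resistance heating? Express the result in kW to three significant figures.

873 kW

In absolute terms T_C = 305.37 K and T_H = 353.15 K, so ΔT = 47.78 K.
COP_Carnot = T_H/ΔT = 353.15/47.78 = 7.392.
Resistance heating needs Ẇ_res = Q̇_H = 1010 kW; the reversible heat pump needs only Ẇ_hp = Q̇_H/COP = 136.6 kW.
Saving = 1010 − 136.6 = 873.4 kW.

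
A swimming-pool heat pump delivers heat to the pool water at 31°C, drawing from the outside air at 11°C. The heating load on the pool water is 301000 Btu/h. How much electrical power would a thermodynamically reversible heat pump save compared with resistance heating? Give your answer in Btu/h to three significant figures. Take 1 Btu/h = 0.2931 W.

281000 Btu/h

In absolute terms T_C = 284.15 K and T_H = 304.15 K, so ΔT = 20.00 K.
COP_Carnot = T_H/ΔT = 304.15/20.00 = 15.21.
Resistance heating needs Ẇ_res = Q̇_H = 301000 Btu/h; the reversible heat pump needs only Ẇ_hp = Q̇_H/COP = 19790 Btu/h.
Saving = 301000 − 19790 = 281200 Btu/h.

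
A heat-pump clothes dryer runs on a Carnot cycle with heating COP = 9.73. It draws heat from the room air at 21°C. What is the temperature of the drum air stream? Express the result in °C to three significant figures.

54.7 °C

COP_HP = T_H/(T_H − T_C) rearranges to T_H = COP·T_C/(COP − 1).
With T_C = 294.15 K, T_H = 9.73 × 294.15/8.730 = 327.84 K.
Converting, 327.84 K = 54.69°C.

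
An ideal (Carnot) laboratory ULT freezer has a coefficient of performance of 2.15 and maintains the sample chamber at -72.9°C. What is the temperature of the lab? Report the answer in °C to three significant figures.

COP_R = T_C/(T_H − T_C) gives T_H − T_C = T_C/COP.
With T_C = 200.25 K, T_H = 200.25 × (1 + 1/2.15) = 293.39 K.
Converting, 293.39 K = 20.24°C.

20.2 °C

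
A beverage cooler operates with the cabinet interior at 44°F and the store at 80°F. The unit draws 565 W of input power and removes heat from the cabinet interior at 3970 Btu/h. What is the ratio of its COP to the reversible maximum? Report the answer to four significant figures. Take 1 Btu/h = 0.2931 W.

Converting, Q̇_C = 3970 Btu/h = 1164 W, so COP_actual = Q̇_C/Ẇ = 1164/565.0 = 2.059.
In absolute terms T_C = 279.82 K and T_H = 299.82 K, so ΔT = 20.00 K.
COP_Carnot = T_C/ΔT = 279.82/20.00 = 13.99.
η_II = COP_actual/COP_Carnot = 2.059/13.99 = 0.1472.

0.1472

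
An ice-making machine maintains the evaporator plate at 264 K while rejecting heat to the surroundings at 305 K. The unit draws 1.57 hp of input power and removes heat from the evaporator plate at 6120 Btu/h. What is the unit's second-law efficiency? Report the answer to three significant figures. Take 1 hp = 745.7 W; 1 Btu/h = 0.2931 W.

0.238

Converting, Q̇_C = 6120 Btu/h = 2.405 hp, so COP_actual = Q̇_C/Ẇ = 2.405/1.570 = 1.532.
The reservoir spacing is ΔT = 305 − 264 = 41.00 K.
COP_Carnot = T_C/ΔT = 264.00/41.00 = 6.439.
η_II = COP_actual/COP_Carnot = 1.532/6.439 = 0.2379.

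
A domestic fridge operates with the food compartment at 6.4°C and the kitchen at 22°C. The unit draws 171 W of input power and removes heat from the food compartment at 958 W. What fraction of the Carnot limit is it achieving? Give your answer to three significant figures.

COP_actual = Q̇_C/Ẇ = 958.0/171.0 = 5.602.
In absolute terms T_C = 279.55 K and T_H = 295.15 K, so ΔT = 15.60 K.
COP_Carnot = T_C/ΔT = 279.55/15.60 = 17.92.
η_II = COP_actual/COP_Carnot = 5.602/17.92 = 0.3126.

0.313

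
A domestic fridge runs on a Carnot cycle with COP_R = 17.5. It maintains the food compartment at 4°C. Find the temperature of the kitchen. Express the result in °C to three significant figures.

COP_R = T_C/(T_H − T_C) gives T_H − T_C = T_C/COP.
With T_C = 277.15 K, T_H = 277.15 × (1 + 1/17.5) = 292.99 K.
Converting, 292.99 K = 19.84°C.

19.8 °C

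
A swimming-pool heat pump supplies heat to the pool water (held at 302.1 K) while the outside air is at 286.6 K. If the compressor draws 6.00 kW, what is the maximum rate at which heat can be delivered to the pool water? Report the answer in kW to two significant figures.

120 kW

The reservoir spacing is ΔT = 302.1 − 286.6 = 15.50 K.
COP_Carnot = T_H/ΔT = 302.10/15.50 = 19.49.
Q̇_max = COP_Carnot × Ẇ = 19.49 × 6.000 kW = 116.9 kW.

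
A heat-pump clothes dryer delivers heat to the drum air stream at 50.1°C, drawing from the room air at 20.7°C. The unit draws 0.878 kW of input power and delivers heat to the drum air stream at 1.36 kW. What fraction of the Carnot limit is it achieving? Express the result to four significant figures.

COP_actual = Q̇_H/Ẇ = 1.360/0.8780 = 1.549.
In absolute terms T_C = 293.85 K and T_H = 323.25 K, so ΔT = 29.40 K.
COP_Carnot = T_H/ΔT = 323.25/29.40 = 10.99.
η_II = COP_actual/COP_Carnot = 1.549/10.99 = 0.1409.

0.1409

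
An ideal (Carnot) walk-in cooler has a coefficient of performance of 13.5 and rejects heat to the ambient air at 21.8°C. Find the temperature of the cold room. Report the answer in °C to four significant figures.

1.459 °C

For a Carnot refrigerator COP_R = T_C/(T_H − T_C), so T_C = COP·T_H/(1 + COP).
With T_H = 294.95 K, T_C = 13.5 × 294.95/14.50 = 274.61 K.
Converting, 274.61 K = 1.46°C.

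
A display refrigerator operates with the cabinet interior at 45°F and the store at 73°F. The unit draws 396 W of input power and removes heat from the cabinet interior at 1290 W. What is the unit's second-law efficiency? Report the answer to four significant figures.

COP_actual = Q̇_C/Ẇ = 1290/396.0 = 3.258.
In absolute terms T_C = 280.37 K and T_H = 295.93 K, so ΔT = 15.56 K.
COP_Carnot = T_C/ΔT = 280.37/15.56 = 18.02.
η_II = COP_actual/COP_Carnot = 3.258/18.02 = 0.1807.

0.1807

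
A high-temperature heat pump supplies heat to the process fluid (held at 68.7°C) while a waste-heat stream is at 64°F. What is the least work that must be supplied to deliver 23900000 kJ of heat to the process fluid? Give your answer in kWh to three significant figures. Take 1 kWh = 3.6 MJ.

In absolute terms T_C = 290.93 K and T_H = 341.85 K, so ΔT = 50.92 K.
The reversible limit is COP_HP = T_H/ΔT = 6.713, so W_min = Q_H/COP = Q_H·ΔT/T_H.
W_min = 23900000 × 50.92/341.85 = 3560000 kJ = 988.9 kWh.

989 kWh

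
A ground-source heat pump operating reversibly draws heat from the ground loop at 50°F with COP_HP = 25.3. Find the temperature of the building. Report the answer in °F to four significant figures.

COP_HP = T_H/(T_H − T_C) rearranges to T_H = COP·T_C/(COP − 1).
With T_C = 283.15 K, T_H = 25.3 × 283.15/24.30 = 294.80 K.
Converting, 294.80 K = 70.97°F.

70.97 °F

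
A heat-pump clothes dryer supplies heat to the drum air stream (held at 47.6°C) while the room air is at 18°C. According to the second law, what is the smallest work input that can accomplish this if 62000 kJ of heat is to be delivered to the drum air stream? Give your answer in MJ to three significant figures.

In absolute terms T_C = 291.15 K and T_H = 320.75 K, so ΔT = 29.60 K.
The reversible limit is COP_HP = T_H/ΔT = 10.84, so W_min = Q_H/COP = Q_H·ΔT/T_H.
W_min = 62000 × 29.60/320.75 = 5722 kJ = 5.722 MJ.

5.72 MJ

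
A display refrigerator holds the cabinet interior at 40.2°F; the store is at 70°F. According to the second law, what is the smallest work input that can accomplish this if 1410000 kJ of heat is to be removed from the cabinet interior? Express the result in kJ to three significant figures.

84100 kJ

In absolute terms T_C = 277.71 K and T_H = 294.26 K, so ΔT = 16.56 K.
The reversible limit is COP_R = T_C/ΔT = 16.77, so W_min = Q_C/COP = Q_C·ΔT/T_C.
W_min = 1410000 × 16.56/277.71 = 84060 kJ.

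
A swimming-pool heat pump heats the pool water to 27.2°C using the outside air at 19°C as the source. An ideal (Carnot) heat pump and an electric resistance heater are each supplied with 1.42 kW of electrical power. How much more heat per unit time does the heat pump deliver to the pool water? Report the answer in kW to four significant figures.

In absolute terms T_C = 292.15 K and T_H = 300.35 K, so ΔT = 8.200 K.
COP_Carnot = T_H/ΔT = 300.35/8.200 = 36.63.
The heat pump delivers Q̇_H = COP × Ẇ = 52.01 kW; the resistance heater delivers Ẇ = 1.420 kW.
Extra = (COP − 1)·Ẇ = 50.59 kW.

50.59 kW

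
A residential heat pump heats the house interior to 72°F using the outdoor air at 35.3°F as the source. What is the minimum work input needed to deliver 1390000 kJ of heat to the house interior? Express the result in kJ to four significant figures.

95950 kJ

In absolute terms T_C = 274.98 K and T_H = 295.37 K, so ΔT = 20.39 K.
The reversible limit is COP_HP = T_H/ΔT = 14.49, so W_min = Q_H/COP = Q_H·ΔT/T_H.
W_min = 1390000 × 20.39/295.37 = 95950 kJ.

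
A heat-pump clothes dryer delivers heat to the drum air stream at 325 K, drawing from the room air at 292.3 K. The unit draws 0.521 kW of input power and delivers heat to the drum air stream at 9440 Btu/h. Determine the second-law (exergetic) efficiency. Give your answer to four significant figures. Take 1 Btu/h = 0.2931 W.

0.5343

Converting, Q̇_H = 9440 Btu/h = 2.767 kW, so COP_actual = Q̇_H/Ẇ = 2.767/0.5210 = 5.311.
The reservoir spacing is ΔT = 325 − 292.3 = 32.70 K.
COP_Carnot = T_H/ΔT = 325.00/32.70 = 9.939.
η_II = COP_actual/COP_Carnot = 5.311/9.939 = 0.5343.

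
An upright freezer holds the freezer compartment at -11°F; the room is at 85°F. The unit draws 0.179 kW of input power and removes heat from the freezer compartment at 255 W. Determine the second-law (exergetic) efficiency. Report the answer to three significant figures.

Converting, Q̇_C = 255.0 W = 0.2550 kW, so COP_actual = Q̇_C/Ẇ = 0.2550/0.1790 = 1.425.
In absolute terms T_C = 249.26 K and T_H = 302.59 K, so ΔT = 53.33 K.
COP_Carnot = T_C/ΔT = 249.26/53.33 = 4.674.
η_II = COP_actual/COP_Carnot = 1.425/4.674 = 0.3048.

0.305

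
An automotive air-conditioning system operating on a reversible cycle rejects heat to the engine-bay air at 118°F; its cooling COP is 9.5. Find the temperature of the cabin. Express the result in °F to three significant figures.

63.0 °F

For a Carnot refrigerator COP_R = T_C/(T_H − T_C), so T_C = COP·T_H/(1 + COP).
With T_H = 320.93 K, T_C = 9.5 × 320.93/10.50 = 290.36 K.
Converting, 290.36 K = 62.98°F.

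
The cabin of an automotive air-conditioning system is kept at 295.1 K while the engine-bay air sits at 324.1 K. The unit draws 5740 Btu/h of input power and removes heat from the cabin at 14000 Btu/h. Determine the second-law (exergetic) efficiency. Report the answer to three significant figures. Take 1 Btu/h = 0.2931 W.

0.240

COP_actual = Q̇_C/Ẇ = 14000/5740 = 2.439.
The reservoir spacing is ΔT = 324.1 − 295.1 = 29.00 K.
COP_Carnot = T_C/ΔT = 295.10/29.00 = 10.18.
η_II = COP_actual/COP_Carnot = 2.439/10.18 = 0.2397.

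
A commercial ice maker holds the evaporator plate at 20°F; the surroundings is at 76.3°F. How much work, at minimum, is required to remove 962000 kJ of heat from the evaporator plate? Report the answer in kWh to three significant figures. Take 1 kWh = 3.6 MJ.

In absolute terms T_C = 266.48 K and T_H = 297.76 K, so ΔT = 31.28 K.
The reversible limit is COP_R = T_C/ΔT = 8.520, so W_min = Q_C/COP = Q_C·ΔT/T_C.
W_min = 962000 × 31.28/266.48 = 112900 kJ = 31.36 kWh.

31.4 kWh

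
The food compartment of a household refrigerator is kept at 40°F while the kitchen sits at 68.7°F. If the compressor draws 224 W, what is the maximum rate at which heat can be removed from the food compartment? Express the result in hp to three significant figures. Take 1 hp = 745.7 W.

5.23 hp

In absolute terms T_C = 277.59 K and T_H = 293.54 K, so ΔT = 15.94 K.
COP_Carnot = T_C/ΔT = 277.59/15.94 = 17.41.
Q̇_max = COP_Carnot × Ẇ = 17.41 × 224.0 W = 3900 W = 5.230 hp.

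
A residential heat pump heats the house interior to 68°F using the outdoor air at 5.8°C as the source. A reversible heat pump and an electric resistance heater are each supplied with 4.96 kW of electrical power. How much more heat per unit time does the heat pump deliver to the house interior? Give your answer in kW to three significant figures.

97.4 kW

In absolute terms T_C = 278.95 K and T_H = 293.15 K, so ΔT = 14.20 K.
COP_Carnot = T_H/ΔT = 293.15/14.20 = 20.64.
The heat pump delivers Q̇_H = COP × Ẇ = 102.4 kW; the resistance heater delivers Ẇ = 4.960 kW.
Extra = (COP − 1)·Ẇ = 97.44 kW.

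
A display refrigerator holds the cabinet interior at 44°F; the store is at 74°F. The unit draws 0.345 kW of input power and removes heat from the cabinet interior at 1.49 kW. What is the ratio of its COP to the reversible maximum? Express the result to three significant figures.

COP_actual = Q̇_C/Ẇ = 1.490/0.3450 = 4.319.
In absolute terms T_C = 279.82 K and T_H = 296.48 K, so ΔT = 16.67 K.
COP_Carnot = T_C/ΔT = 279.82/16.67 = 16.79.
η_II = COP_actual/COP_Carnot = 4.319/16.79 = 0.2572.

0.257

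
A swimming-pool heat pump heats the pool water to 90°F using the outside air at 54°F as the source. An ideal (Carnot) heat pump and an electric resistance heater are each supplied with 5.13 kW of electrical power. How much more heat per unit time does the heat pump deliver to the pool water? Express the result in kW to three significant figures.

In absolute terms T_C = 285.37 K and T_H = 305.37 K, so ΔT = 20.00 K.
COP_Carnot = T_H/ΔT = 305.37/20.00 = 15.27.
The heat pump delivers Q̇_H = COP × Ẇ = 78.33 kW; the resistance heater delivers Ẇ = 5.130 kW.
Extra = (COP − 1)·Ẇ = 73.20 kW.

73.2 kW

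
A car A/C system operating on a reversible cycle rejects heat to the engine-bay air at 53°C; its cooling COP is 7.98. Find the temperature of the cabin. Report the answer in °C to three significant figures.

16.7 °C

For a Carnot refrigerator COP_R = T_C/(T_H − T_C), so T_C = COP·T_H/(1 + COP).
With T_H = 326.15 K, T_C = 7.98 × 326.15/8.980 = 289.83 K.
Converting, 289.83 K = 16.68°C.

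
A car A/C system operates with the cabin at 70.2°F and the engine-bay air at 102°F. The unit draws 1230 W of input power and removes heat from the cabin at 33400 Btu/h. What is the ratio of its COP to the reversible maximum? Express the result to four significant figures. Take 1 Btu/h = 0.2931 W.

Converting, Q̇_C = 33400 Btu/h = 9790 W, so COP_actual = Q̇_C/Ẇ = 9790/1230 = 7.959.
In absolute terms T_C = 294.37 K and T_H = 312.04 K, so ΔT = 17.67 K.
COP_Carnot = T_C/ΔT = 294.37/17.67 = 16.66.
η_II = COP_actual/COP_Carnot = 7.959/16.66 = 0.4777.

0.4777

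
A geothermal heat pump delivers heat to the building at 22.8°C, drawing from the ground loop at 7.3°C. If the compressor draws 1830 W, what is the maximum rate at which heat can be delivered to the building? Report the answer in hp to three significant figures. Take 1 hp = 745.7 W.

46.9 hp

In absolute terms T_C = 280.45 K and T_H = 295.95 K, so ΔT = 15.50 K.
COP_Carnot = T_H/ΔT = 295.95/15.50 = 19.09.
Q̇_max = COP_Carnot × Ẇ = 19.09 × 1830 W = 34940 W = 46.86 hp.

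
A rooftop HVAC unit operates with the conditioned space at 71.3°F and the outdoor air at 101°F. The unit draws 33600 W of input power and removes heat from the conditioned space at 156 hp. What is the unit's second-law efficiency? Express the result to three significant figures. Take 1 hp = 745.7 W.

Converting, Q̇_C = 156.0 hp = 116300 W, so COP_actual = Q̇_C/Ẇ = 116300/33600 = 3.462.
In absolute terms T_C = 294.98 K and T_H = 311.48 K, so ΔT = 16.50 K.
COP_Carnot = T_C/ΔT = 294.98/16.50 = 17.88.
η_II = COP_actual/COP_Carnot = 3.462/17.88 = 0.1937.

0.194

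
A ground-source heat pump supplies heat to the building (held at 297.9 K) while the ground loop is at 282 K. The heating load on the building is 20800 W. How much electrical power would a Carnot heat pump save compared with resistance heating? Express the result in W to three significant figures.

The reservoir spacing is ΔT = 297.9 − 282 = 15.90 K.
COP_Carnot = T_H/ΔT = 297.90/15.90 = 18.74.
Resistance heating needs Ẇ_res = Q̇_H = 20800 W; the reversible heat pump needs only Ẇ_hp = Q̇_H/COP = 1110 W.
Saving = 20800 − 1110 = 19690 W.

19700 W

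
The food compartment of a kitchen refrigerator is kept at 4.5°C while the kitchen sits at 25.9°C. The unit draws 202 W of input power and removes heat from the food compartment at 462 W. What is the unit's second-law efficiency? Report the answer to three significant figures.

COP_actual = Q̇_C/Ẇ = 462.0/202.0 = 2.287.
In absolute terms T_C = 277.65 K and T_H = 299.05 K, so ΔT = 21.40 K.
COP_Carnot = T_C/ΔT = 277.65/21.40 = 12.97.
η_II = COP_actual/COP_Carnot = 2.287/12.97 = 0.1763.

0.176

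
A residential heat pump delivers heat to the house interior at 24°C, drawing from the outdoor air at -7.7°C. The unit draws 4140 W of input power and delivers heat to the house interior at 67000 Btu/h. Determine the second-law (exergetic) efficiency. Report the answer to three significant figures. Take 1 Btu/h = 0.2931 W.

0.506

Converting, Q̇_H = 67000 Btu/h = 19640 W, so COP_actual = Q̇_H/Ẇ = 19640/4140 = 4.743.
In absolute terms T_C = 265.45 K and T_H = 297.15 K, so ΔT = 31.70 K.
COP_Carnot = T_H/ΔT = 297.15/31.70 = 9.374.
η_II = COP_actual/COP_Carnot = 4.743/9.374 = 0.5060.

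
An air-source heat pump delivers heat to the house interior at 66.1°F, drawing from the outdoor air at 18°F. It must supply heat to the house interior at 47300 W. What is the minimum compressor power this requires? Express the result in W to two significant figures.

4300 W

In absolute terms T_C = 265.37 K and T_H = 292.09 K, so ΔT = 26.72 K.
COP_Carnot = T_H/ΔT = 292.09/26.72 = 10.93.
Ẇ_min = Q̇/COP_Carnot = 47300/10.93 = 4327 W.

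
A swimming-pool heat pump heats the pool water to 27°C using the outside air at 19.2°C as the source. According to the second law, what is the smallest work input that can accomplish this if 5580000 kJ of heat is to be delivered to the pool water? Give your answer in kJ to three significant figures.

In absolute terms T_C = 292.35 K and T_H = 300.15 K, so ΔT = 7.800 K.
The reversible limit is COP_HP = T_H/ΔT = 38.48, so W_min = Q_H/COP = Q_H·ΔT/T_H.
W_min = 5580000 × 7.800/300.15 = 145000 kJ.

145000 kJ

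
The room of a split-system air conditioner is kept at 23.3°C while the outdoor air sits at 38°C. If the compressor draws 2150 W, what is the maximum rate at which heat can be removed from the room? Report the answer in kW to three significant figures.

In absolute terms T_C = 296.45 K and T_H = 311.15 K, so ΔT = 14.70 K.
COP_Carnot = T_C/ΔT = 296.45/14.70 = 20.17.
Q̇_max = COP_Carnot × Ẇ = 20.17 × 2150 W = 43360 W = 43.36 kW.

43.4 kW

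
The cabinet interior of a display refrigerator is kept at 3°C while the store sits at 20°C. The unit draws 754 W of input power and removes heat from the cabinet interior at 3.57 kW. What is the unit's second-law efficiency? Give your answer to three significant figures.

Converting, Q̇_C = 3.570 kW = 3570 W, so COP_actual = Q̇_C/Ẇ = 3570/754.0 = 4.735.
In absolute terms T_C = 276.15 K and T_H = 293.15 K, so ΔT = 17.00 K.
COP_Carnot = T_C/ΔT = 276.15/17.00 = 16.24.
η_II = COP_actual/COP_Carnot = 4.735/16.24 = 0.2915.

0.291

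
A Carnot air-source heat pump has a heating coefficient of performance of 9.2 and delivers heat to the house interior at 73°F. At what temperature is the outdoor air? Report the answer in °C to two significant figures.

COP_HP = T_H/(T_H − T_C) gives T_H − T_C = T_H/COP.
With T_H = 295.93 K, T_C = 295.93 × (1 − 1/9.2) = 263.76 K.
Converting, 263.76 K = -9.39°C.

-9.4 °C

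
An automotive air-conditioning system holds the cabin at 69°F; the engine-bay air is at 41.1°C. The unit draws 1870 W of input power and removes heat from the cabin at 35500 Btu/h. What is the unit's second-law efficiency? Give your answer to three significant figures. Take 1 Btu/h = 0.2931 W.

0.389

Converting, Q̇_C = 35500 Btu/h = 10410 W, so COP_actual = Q̇_C/Ẇ = 10410/1870 = 5.564.
In absolute terms T_C = 293.71 K and T_H = 314.25 K, so ΔT = 20.54 K.
COP_Carnot = T_C/ΔT = 293.71/20.54 = 14.30.
η_II = COP_actual/COP_Carnot = 5.564/14.30 = 0.3892.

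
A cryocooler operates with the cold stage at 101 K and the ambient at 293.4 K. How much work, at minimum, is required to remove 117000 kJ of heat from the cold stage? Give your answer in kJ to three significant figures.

223000 kJ

The reservoir spacing is ΔT = 293.4 − 101 = 192.4 K.
The reversible limit is COP_R = T_C/ΔT = 0.5249, so W_min = Q_C/COP = Q_C·ΔT/T_C.
W_min = 117000 × 192.4/101.00 = 222900 kJ.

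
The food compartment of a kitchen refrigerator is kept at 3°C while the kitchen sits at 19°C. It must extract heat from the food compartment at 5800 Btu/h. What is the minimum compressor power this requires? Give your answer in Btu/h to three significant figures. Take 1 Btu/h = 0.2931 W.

336 Btu/h

In absolute terms T_C = 276.15 K and T_H = 292.15 K, so ΔT = 16.00 K.
COP_Carnot = T_C/ΔT = 276.15/16.00 = 17.26.
Ẇ_min = Q̇/COP_Carnot = 5800/17.26 = 336.0 Btu/h.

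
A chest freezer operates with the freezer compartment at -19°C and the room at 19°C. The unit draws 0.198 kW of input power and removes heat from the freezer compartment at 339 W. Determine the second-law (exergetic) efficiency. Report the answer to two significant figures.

0.26

Converting, Q̇_C = 339.0 W = 0.3390 kW, so COP_actual = Q̇_C/Ẇ = 0.3390/0.1980 = 1.712.
In absolute terms T_C = 254.15 K and T_H = 292.15 K, so ΔT = 38.00 K.
COP_Carnot = T_C/ΔT = 254.15/38.00 = 6.688.
η_II = COP_actual/COP_Carnot = 1.712/6.688 = 0.2560.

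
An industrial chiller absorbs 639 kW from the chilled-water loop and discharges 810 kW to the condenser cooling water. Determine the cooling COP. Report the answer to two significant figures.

The first law gives Q̇_H = Q̇_C + Ẇ, so the three rates are Q̇_C = 639.0, Q̇_H = 810.0, Ẇ = 171.0 kW.
COP_R = Q̇_C/Ẇ = 639.0/171.0 = 3.737.

3.7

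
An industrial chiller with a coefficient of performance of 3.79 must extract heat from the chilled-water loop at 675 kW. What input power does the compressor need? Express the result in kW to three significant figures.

178 kW

Ẇ = Q̇_C/COP = 675.0/3.79 = 178.1 kW.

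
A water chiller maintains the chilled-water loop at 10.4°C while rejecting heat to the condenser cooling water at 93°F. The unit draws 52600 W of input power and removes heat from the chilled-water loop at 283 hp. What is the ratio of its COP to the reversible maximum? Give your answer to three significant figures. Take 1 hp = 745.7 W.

Converting, Q̇_C = 283.0 hp = 211000 W, so COP_actual = Q̇_C/Ẇ = 211000/52600 = 4.012.
In absolute terms T_C = 283.55 K and T_H = 307.04 K, so ΔT = 23.49 K.
COP_Carnot = T_C/ΔT = 283.55/23.49 = 12.07.
η_II = COP_actual/COP_Carnot = 4.012/12.07 = 0.3324.

0.332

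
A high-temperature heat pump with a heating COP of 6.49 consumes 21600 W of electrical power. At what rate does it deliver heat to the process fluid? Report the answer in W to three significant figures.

140000 W

Q̇_H = COP_HP × Ẇ = 6.49 × 21600 = 140200 W.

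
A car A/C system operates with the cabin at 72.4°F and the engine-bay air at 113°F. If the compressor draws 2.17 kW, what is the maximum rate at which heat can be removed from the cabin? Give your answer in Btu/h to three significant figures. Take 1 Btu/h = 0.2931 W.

97000 Btu/h

In absolute terms T_C = 295.59 K and T_H = 318.15 K, so ΔT = 22.56 K.
COP_Carnot = T_C/ΔT = 295.59/22.56 = 13.11.
Q̇_max = COP_Carnot × Ẇ = 13.11 × 2.170 kW = 28.44 kW = 97030 Btu/h.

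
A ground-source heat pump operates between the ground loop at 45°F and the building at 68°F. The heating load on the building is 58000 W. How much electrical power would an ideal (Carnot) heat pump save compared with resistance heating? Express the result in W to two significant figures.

55000 W

In absolute terms T_C = 280.37 K and T_H = 293.15 K, so ΔT = 12.78 K.
COP_Carnot = T_H/ΔT = 293.15/12.78 = 22.94.
Resistance heating needs Ẇ_res = Q̇_H = 58000 W; the reversible heat pump needs only Ẇ_hp = Q̇_H/COP = 2528 W.
Saving = 58000 − 2528 = 55470 W.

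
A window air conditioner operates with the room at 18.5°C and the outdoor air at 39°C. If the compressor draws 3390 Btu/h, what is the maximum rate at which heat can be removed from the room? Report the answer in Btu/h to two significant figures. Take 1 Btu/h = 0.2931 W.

In absolute terms T_C = 291.65 K and T_H = 312.15 K, so ΔT = 20.50 K.
COP_Carnot = T_C/ΔT = 291.65/20.50 = 14.23.
Q̇_max = COP_Carnot × Ẇ = 14.23 × 3390 Btu/h = 48230 Btu/h.

48000 Btu/h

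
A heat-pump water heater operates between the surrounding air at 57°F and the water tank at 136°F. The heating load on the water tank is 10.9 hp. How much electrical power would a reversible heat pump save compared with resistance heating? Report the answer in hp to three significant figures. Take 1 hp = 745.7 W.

In absolute terms T_C = 287.04 K and T_H = 330.93 K, so ΔT = 43.89 K.
COP_Carnot = T_H/ΔT = 330.93/43.89 = 7.540.
Resistance heating needs Ẇ_res = Q̇_H = 10.90 hp; the reversible heat pump needs only Ẇ_hp = Q̇_H/COP = 1.446 hp.
Saving = 10.90 − 1.446 = 9.454 hp.

9.45 hp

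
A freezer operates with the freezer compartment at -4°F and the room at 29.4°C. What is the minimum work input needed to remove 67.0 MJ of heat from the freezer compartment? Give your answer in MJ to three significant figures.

In absolute terms T_C = 253.15 K and T_H = 302.55 K, so ΔT = 49.40 K.
The reversible limit is COP_R = T_C/ΔT = 5.124, so W_min = Q_C/COP = Q_C·ΔT/T_C.
W_min = 67.00 × 49.40/253.15 = 13.07 MJ.

13.1 MJ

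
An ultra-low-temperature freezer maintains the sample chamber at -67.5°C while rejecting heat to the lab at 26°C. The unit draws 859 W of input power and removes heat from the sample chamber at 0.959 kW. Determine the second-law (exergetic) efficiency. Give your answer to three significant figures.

0.508

Converting, Q̇_C = 0.9590 kW = 959.0 W, so COP_actual = Q̇_C/Ẇ = 959.0/859.0 = 1.116.
In absolute terms T_C = 205.65 K and T_H = 299.15 K, so ΔT = 93.50 K.
COP_Carnot = T_C/ΔT = 205.65/93.50 = 2.199.
η_II = COP_actual/COP_Carnot = 1.116/2.199 = 0.5076.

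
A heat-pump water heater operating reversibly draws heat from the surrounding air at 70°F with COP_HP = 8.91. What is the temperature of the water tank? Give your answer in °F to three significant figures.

COP_HP = T_H/(T_H − T_C) rearranges to T_H = COP·T_C/(COP − 1).
With T_C = 294.26 K, T_H = 8.91 × 294.26/7.910 = 331.46 K.
Converting, 331.46 K = 136.96°F.

137 °F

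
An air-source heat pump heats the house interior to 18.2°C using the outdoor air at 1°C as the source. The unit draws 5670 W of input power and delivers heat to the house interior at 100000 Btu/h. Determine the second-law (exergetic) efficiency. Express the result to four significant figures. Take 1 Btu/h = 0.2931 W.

Converting, Q̇_H = 100000 Btu/h = 29310 W, so COP_actual = Q̇_H/Ẇ = 29310/5670 = 5.169.
In absolute terms T_C = 274.15 K and T_H = 291.35 K, so ΔT = 17.20 K.
COP_Carnot = T_H/ΔT = 291.35/17.20 = 16.94.
η_II = COP_actual/COP_Carnot = 5.169/16.94 = 0.3052.

0.3052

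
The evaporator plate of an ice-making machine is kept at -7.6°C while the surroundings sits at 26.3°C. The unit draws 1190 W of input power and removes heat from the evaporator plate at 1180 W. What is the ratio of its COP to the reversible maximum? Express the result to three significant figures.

COP_actual = Q̇_C/Ẇ = 1180/1190 = 0.9916.
In absolute terms T_C = 265.55 K and T_H = 299.45 K, so ΔT = 33.90 K.
COP_Carnot = T_C/ΔT = 265.55/33.90 = 7.833.
η_II = COP_actual/COP_Carnot = 0.9916/7.833 = 0.1266.

0.127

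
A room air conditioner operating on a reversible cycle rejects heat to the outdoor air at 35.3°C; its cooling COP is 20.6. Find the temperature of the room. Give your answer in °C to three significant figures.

For a Carnot refrigerator COP_R = T_C/(T_H − T_C), so T_C = COP·T_H/(1 + COP).
With T_H = 308.45 K, T_C = 20.6 × 308.45/21.60 = 294.17 K.
Converting, 294.17 K = 21.02°C.

21.0 °C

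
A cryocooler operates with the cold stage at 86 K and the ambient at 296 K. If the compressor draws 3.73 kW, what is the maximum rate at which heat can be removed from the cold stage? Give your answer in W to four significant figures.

1528 W

The reservoir spacing is ΔT = 296 − 86 = 210.0 K.
COP_Carnot = T_C/ΔT = 86.00/210.0 = 0.4095.
Q̇_max = COP_Carnot × Ẇ = 0.4095 × 3.730 kW = 1.528 kW = 1528 W.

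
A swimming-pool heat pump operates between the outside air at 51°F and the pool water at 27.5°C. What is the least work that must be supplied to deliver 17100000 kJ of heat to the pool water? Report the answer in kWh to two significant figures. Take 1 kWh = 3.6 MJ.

In absolute terms T_C = 283.71 K and T_H = 300.65 K, so ΔT = 16.94 K.
The reversible limit is COP_HP = T_H/ΔT = 17.74, so W_min = Q_H/COP = Q_H·ΔT/T_H.
W_min = 17100000 × 16.94/300.65 = 963700 kJ = 267.7 kWh.

270 kWh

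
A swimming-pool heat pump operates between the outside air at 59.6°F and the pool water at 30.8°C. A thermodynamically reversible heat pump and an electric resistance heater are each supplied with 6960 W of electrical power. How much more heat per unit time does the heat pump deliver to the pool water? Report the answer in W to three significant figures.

In absolute terms T_C = 288.48 K and T_H = 303.95 K, so ΔT = 15.47 K.
COP_Carnot = T_H/ΔT = 303.95/15.47 = 19.65.
The heat pump delivers Q̇_H = COP × Ẇ = 136800 W; the resistance heater delivers Ẇ = 6960 W.
Extra = (COP − 1)·Ẇ = 129800 W.

130000 W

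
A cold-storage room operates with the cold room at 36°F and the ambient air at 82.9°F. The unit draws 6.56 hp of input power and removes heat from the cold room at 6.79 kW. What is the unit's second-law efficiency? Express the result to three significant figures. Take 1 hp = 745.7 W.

0.131

Converting, Q̇_C = 6.790 kW = 9.106 hp, so COP_actual = Q̇_C/Ẇ = 9.106/6.560 = 1.388.
In absolute terms T_C = 275.37 K and T_H = 301.43 K, so ΔT = 26.06 K.
COP_Carnot = T_C/ΔT = 275.37/26.06 = 10.57.
η_II = COP_actual/COP_Carnot = 1.388/10.57 = 0.1313.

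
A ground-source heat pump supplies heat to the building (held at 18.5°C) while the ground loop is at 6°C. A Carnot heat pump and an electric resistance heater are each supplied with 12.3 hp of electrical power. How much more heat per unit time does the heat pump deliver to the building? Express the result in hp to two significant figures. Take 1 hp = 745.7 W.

In absolute terms T_C = 279.15 K and T_H = 291.65 K, so ΔT = 12.50 K.
COP_Carnot = T_H/ΔT = 291.65/12.50 = 23.33.
The heat pump delivers Q̇_H = COP × Ẇ = 287.0 hp; the resistance heater delivers Ẇ = 12.30 hp.
Extra = (COP − 1)·Ẇ = 274.7 hp.

270 hp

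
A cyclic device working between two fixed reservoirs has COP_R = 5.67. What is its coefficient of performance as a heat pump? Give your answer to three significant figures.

The first law on one cycle gives Q_H = Q_C + W, so Q_H/W = Q_C/W + 1.
COP_HP = COP_R + 1 = 5.67 + 1 = 6.67.

6.67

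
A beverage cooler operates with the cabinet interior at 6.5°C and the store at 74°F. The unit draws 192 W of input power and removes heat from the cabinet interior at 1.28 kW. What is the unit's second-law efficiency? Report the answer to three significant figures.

Converting, Q̇_C = 1.280 kW = 1280 W, so COP_actual = Q̇_C/Ẇ = 1280/192.0 = 6.667.
In absolute terms T_C = 279.65 K and T_H = 296.48 K, so ΔT = 16.83 K.
COP_Carnot = T_C/ΔT = 279.65/16.83 = 16.61.
η_II = COP_actual/COP_Carnot = 6.667/16.61 = 0.4013.

0.401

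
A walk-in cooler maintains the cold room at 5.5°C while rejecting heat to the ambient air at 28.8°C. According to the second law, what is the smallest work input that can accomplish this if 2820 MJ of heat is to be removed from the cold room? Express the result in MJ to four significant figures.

235.8 MJ

In absolute terms T_C = 278.65 K and T_H = 301.95 K, so ΔT = 23.30 K.
The reversible limit is COP_R = T_C/ΔT = 11.96, so W_min = Q_C/COP = Q_C·ΔT/T_C.
W_min = 2820 × 23.30/278.65 = 235.8 MJ.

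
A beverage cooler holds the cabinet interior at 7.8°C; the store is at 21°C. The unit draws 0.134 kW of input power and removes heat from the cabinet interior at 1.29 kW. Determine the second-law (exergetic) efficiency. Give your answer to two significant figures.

COP_actual = Q̇_C/Ẇ = 1.290/0.1340 = 9.627.
In absolute terms T_C = 280.95 K and T_H = 294.15 K, so ΔT = 13.20 K.
COP_Carnot = T_C/ΔT = 280.95/13.20 = 21.28.
η_II = COP_actual/COP_Carnot = 9.627/21.28 = 0.4523.

0.45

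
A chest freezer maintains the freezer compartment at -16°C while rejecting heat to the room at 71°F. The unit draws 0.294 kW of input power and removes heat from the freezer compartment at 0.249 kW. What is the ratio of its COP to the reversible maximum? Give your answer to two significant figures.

0.12

COP_actual = Q̇_C/Ẇ = 0.2490/0.2940 = 0.8469.
In absolute terms T_C = 257.15 K and T_H = 294.82 K, so ΔT = 37.67 K.
COP_Carnot = T_C/ΔT = 257.15/37.67 = 6.827.
η_II = COP_actual/COP_Carnot = 0.8469/6.827 = 0.1241.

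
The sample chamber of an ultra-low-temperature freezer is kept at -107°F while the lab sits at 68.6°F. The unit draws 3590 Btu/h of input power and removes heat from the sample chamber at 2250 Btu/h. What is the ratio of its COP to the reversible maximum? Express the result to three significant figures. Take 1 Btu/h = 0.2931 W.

0.312

COP_actual = Q̇_C/Ẇ = 2250/3590 = 0.6267.
In absolute terms T_C = 195.93 K and T_H = 293.48 K, so ΔT = 97.56 K.
COP_Carnot = T_C/ΔT = 195.93/97.56 = 2.008.
η_II = COP_actual/COP_Carnot = 0.6267/2.008 = 0.3121.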